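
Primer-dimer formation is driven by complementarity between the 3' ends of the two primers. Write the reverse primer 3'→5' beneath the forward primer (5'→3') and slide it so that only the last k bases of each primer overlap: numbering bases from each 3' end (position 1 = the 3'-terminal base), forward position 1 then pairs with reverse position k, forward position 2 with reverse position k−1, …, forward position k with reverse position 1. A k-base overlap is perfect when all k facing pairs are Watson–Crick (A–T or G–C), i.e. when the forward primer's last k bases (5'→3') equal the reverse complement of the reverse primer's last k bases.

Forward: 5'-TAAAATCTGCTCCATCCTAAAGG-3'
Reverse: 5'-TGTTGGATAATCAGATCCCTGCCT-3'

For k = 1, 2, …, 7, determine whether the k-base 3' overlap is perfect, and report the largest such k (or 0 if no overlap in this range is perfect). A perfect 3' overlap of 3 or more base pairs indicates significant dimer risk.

Last 7 bases (5'→3') — forward …CTAAAGG, reverse …CCTGCCT.
Reverse complement of the reverse primer's last 7 bases: AGGCAGG; its first k bases are the reverse complement of the reverse primer's last k bases, so a perfect k-base overlap needs the forward primer's last k bases to equal them.
Comparing (forward last k vs required): k=1: G vs A ✗; k=2: GG vs AG ✗; k=3: AGG vs AGG ✓; k=4: AAGG vs AGGC ✗; k=5: AAAGG vs AGGCA ✗; k=6: TAAAGG vs AGGCAG ✗; k=7: CTAAAGG vs AGGCAGG ✗.
Only k = 3 is perfect, so the longest perfect 3' overlap is 3.

Longest perfect overlap: 3 complementary base pairs; significant dimer risk (threshold 3).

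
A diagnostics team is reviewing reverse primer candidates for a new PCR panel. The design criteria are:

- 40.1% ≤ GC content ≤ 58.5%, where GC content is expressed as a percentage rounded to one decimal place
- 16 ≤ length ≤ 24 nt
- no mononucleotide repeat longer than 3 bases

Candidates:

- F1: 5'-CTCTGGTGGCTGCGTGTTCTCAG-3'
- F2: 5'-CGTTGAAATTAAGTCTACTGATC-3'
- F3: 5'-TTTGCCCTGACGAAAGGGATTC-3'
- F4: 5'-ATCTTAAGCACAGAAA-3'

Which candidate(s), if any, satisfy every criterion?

F3 only.

F1 (23 nt, A=1 T=8 G=8 C=6): GC 14/23 = 60.9%, outside 40.1–58.5% ✗; length 23 ✓; longest run = 2 ✓ — fails.
F2 (23 nt, A=7 T=8 G=4 C=4): GC 8/23 = 34.8%, outside 40.1–58.5% ✗; length 23 ✓; longest run = 3 ✓ — fails.
F3 (22 nt, A=5 T=6 G=6 C=5): GC 11/22 = 50.0% ✓; length 22 ✓; longest run = 3 ✓ — passes.
F4 (16 nt, A=8 T=3 G=2 C=3): GC 5/16 = 31.3%, outside 40.1–58.5% ✗; length 16 ✓; longest run = 3 ✓ — fails.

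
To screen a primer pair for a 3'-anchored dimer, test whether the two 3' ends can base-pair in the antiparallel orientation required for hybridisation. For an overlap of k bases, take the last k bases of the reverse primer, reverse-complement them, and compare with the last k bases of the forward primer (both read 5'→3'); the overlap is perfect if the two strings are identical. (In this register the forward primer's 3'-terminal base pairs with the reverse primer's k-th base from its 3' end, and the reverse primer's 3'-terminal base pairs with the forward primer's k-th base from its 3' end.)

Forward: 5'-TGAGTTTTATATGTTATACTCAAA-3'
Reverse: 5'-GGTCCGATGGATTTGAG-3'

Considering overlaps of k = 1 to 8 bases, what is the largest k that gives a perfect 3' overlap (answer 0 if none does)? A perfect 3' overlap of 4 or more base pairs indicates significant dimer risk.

Last 8 bases (5'→3') — forward …TACTCAAA, reverse …GATTTGAG.
Reverse complement of the reverse primer's last 8 bases: CTCAAATC; its first k bases are the reverse complement of the reverse primer's last k bases, so a perfect k-base overlap needs the forward primer's last k bases to equal them.
Comparing (forward last k vs required): k=1: A vs C ✗; k=2: AA vs CT ✗; k=3: AAA vs CTC ✗; k=4: CAAA vs CTCA ✗; k=5: TCAAA vs CTCAA ✗; k=6: CTCAAA vs CTCAAA ✓; k=7: ACTCAAA vs CTCAAAT ✗; k=8: TACTCAAA vs CTCAAATC ✗.
Only k = 6 is perfect, so the longest perfect 3' overlap is 6.

Longest perfect overlap: 6 complementary base pairs; significant dimer risk (threshold 4).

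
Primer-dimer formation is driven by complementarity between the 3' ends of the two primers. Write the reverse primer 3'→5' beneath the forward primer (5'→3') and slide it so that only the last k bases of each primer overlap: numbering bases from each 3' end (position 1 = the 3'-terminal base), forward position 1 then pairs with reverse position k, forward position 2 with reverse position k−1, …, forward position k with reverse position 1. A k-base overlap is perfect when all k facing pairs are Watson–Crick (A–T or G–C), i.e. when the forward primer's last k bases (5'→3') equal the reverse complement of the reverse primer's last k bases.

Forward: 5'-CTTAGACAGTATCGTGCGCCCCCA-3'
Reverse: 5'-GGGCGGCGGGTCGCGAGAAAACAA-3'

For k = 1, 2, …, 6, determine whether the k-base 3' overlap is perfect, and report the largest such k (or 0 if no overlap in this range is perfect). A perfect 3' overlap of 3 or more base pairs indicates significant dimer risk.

Last 6 bases (5'→3') — forward …CCCCCA, reverse …AAACAA.
Reverse complement of the reverse primer's last 6 bases: TTGTTT; its first k bases are the reverse complement of the reverse primer's last k bases, so a perfect k-base overlap needs the forward primer's last k bases to equal them.
Comparing (forward last k vs required): k=1: A vs T ✗; k=2: CA vs TT ✗; k=3: CCA vs TTG ✗; k=4: CCCA vs TTGT ✗; k=5: CCCCA vs TTGTT ✗; k=6: CCCCCA vs TTGTTT ✗.
No overlap length from 1 to 6 is perfect, so the longest perfect 3' overlap is 0.

Longest perfect overlap: 0 complementary base pairs; below the dimer-risk threshold (threshold 3).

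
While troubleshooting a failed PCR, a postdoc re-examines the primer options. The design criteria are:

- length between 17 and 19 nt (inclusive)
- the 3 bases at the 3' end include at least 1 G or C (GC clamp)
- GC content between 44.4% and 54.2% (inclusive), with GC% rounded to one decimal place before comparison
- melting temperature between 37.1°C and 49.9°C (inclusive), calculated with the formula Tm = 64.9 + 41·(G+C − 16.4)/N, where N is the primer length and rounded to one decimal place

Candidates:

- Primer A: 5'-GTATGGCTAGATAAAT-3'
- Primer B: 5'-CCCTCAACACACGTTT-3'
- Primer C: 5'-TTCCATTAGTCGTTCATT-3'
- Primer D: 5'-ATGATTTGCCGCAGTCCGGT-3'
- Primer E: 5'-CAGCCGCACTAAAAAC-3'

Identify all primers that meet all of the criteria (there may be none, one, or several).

None of the candidates satisfy all criteria.

Primer A (16 nt, A=6 T=5 G=4 C=1): length 16, outside 17–19 ✗; 3' end AAT has 0 G/C, need ≥1 ✗; GC 5/16 = 31.3%, outside 44.4–54.2% ✗; Tm = 64.9 + 41·(5 − 16.4)/16 = 35.7°C, outside 37.1–49.9°C ✗ — fails.
Primer B (16 nt, A=4 T=4 G=1 C=7): length 16, outside 17–19 ✗; 3' end TTT has 0 G/C, need ≥1 ✗; GC 8/16 = 50.0% ✓; Tm = 64.9 + 41·(8 − 16.4)/16 = 43.4°C ✓ — fails.
Primer C (18 nt, A=3 T=9 G=2 C=4): length 18 ✓; 3' end ATT has 0 G/C, need ≥1 ✗; GC 6/18 = 33.3%, outside 44.4–54.2% ✗; Tm = 64.9 + 41·(6 − 16.4)/18 = 41.2°C ✓ — fails.
Primer D (20 nt, A=3 T=6 G=6 C=5): length 20, outside 17–19 ✗; 3' end GGT has 2 G/C ✓; GC 11/20 = 55.0%, outside 44.4–54.2% ✗; Tm = 64.9 + 41·(11 − 16.4)/20 = 53.8°C, outside 37.1–49.9°C ✗ — fails.
Primer E (16 nt, A=7 T=1 G=2 C=6): length 16, outside 17–19 ✗; 3' end AAC has 1 G/C ✓; GC 8/16 = 50.0% ✓; Tm = 64.9 + 41·(8 − 16.4)/16 = 43.4°C ✓ — fails.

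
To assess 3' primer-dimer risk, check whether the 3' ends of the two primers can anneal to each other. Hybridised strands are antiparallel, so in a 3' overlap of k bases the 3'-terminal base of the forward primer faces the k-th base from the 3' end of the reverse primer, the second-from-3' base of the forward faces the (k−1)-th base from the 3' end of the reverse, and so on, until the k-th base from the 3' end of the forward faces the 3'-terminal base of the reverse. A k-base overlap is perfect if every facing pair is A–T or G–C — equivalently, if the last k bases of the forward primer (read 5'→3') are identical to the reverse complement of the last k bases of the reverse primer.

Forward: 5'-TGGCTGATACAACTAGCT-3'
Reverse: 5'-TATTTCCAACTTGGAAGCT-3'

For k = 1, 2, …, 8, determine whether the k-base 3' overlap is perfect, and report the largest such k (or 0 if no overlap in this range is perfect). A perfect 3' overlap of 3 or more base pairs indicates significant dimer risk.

Last 8 bases (5'→3') — forward …AACTAGCT, reverse …TGGAAGCT.
Reverse complement of the reverse primer's last 8 bases: AGCTTCCA; its first k bases are the reverse complement of the reverse primer's last k bases, so a perfect k-base overlap needs the forward primer's last k bases to equal them.
Comparing (forward last k vs required): k=1: T vs A ✗; k=2: CT vs AG ✗; k=3: GCT vs AGC ✗; k=4: AGCT vs AGCT ✓; k=5: TAGCT vs AGCTT ✗; k=6: CTAGCT vs AGCTTC ✗; k=7: ACTAGCT vs AGCTTCC ✗; k=8: AACTAGCT vs AGCTTCCA ✗.
Only k = 4 is perfect, so the longest perfect 3' overlap is 4.

Longest perfect overlap: 4 complementary base pairs; significant dimer risk (threshold 3).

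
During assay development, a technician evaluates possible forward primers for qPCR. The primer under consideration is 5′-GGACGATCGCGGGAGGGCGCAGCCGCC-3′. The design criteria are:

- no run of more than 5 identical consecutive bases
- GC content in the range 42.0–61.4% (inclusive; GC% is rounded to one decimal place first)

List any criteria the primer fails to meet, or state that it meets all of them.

Base counts: A=4, T=1, G=13, C=9 (length 27).
homopolymer run: longest run = 3 ✓
GC content: GC 22/27 = 81.5%, outside 42.0–61.4% ✗

Fails: GC content.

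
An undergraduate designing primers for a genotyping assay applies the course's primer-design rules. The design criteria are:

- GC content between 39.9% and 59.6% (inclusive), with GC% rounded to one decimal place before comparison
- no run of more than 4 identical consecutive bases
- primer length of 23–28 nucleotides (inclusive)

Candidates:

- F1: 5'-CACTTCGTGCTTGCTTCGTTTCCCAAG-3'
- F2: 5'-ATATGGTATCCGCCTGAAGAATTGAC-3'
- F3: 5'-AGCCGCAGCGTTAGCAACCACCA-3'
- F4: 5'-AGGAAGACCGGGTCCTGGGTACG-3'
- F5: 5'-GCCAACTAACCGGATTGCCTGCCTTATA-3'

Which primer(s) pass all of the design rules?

F1 (27 nt, A=3 T=10 G=5 C=9): GC 14/27 = 51.9% ✓; longest run = 3 ✓; length 27 ✓ — passes.
F2 (26 nt, A=8 T=7 G=6 C=5): GC 11/26 = 42.3% ✓; longest run = 2 ✓; length 26 ✓ — passes.
F3 (23 nt, A=7 T=2 G=5 C=9): GC 14/23 = 60.9%, outside 39.9–59.6% ✗; longest run = 2 ✓; length 23 ✓ — fails.
F4 (23 nt, A=5 T=3 G=10 C=5): GC 15/23 = 65.2%, outside 39.9–59.6% ✗; longest run = 3 ✓; length 23 ✓ — fails.
F5 (28 nt, A=7 T=7 G=5 C=9): GC 14/28 = 50.0% ✓; longest run = 2 ✓; length 28 ✓ — passes.

F1, F2 and F5.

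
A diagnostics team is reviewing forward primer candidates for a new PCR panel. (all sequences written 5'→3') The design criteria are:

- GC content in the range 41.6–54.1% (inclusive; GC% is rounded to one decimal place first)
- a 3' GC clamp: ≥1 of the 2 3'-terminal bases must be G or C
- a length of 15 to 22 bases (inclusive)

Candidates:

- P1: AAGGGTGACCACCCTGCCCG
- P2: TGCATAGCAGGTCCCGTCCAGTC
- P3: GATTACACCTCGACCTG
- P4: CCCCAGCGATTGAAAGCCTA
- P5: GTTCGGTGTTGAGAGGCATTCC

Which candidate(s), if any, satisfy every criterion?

P1 (20 nt, A=4 T=2 G=6 C=8): GC 14/20 = 70.0%, outside 41.6–54.1% ✗; 3' end CG has 2 G/C ✓; length 20 ✓ — fails.
P2 (23 nt, A=4 T=5 G=6 C=8): GC 14/23 = 60.9%, outside 41.6–54.1% ✗; 3' end TC has 1 G/C ✓; length 23, outside 15–22 ✗ — fails.
P3 (17 nt, A=4 T=4 G=3 C=6): GC 9/17 = 52.9% ✓; 3' end TG has 1 G/C ✓; length 17 ✓ — passes.
P4 (20 nt, A=6 T=3 G=4 C=7): GC 11/20 = 55.0%, outside 41.6–54.1% ✗; 3' end TA has 0 G/C, need ≥1 ✗; length 20 ✓ — fails.
P5 (22 nt, A=3 T=7 G=8 C=4): GC 12/22 = 54.5%, outside 41.6–54.1% ✗; 3' end CC has 2 G/C ✓; length 22 ✓ — fails.

P3 only.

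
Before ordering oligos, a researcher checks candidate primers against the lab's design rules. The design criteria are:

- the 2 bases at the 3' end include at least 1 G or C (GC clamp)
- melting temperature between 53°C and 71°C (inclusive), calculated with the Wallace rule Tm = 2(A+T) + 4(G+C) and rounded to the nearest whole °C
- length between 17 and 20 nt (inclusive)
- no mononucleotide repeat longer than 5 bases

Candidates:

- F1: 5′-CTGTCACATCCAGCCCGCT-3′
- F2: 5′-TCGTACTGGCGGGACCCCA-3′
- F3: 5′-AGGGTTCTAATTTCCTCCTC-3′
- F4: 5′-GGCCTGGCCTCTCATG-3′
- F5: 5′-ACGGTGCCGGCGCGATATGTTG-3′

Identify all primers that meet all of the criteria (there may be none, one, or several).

F1 (19 nt, A=3 T=4 G=3 C=9): 3' end CT has 1 G/C ✓; Tm = 2·7 + 4·12 = 62°C ✓; length 19 ✓; longest run = 3 ✓ — passes.
F2 (19 nt, A=3 T=3 G=6 C=7): 3' end CA has 1 G/C ✓; Tm = 2·6 + 4·13 = 64°C ✓; length 19 ✓; longest run = 4 ✓ — passes.
F3 (20 nt, A=3 T=8 G=3 C=6): 3' end TC has 1 G/C ✓; Tm = 2·11 + 4·9 = 58°C ✓; length 20 ✓; longest run = 3 ✓ — passes.
F4 (16 nt, A=1 T=4 G=5 C=6): 3' end TG has 1 G/C ✓; Tm = 2·5 + 4·11 = 54°C ✓; length 16, outside 17–20 ✗; longest run = 2 ✓ — fails.
F5 (22 nt, A=3 T=5 G=9 C=5): 3' end TG has 1 G/C ✓; Tm = 2·8 + 4·14 = 72°C, outside 53–71°C ✗; length 22, outside 17–20 ✗; longest run = 2 ✓ — fails.

F1, F2 and F3.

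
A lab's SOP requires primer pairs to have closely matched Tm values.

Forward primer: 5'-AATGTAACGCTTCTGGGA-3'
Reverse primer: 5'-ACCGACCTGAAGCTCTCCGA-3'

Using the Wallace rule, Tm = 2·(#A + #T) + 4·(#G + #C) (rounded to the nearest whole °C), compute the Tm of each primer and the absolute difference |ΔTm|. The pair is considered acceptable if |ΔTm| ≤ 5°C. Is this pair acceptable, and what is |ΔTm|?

|ΔTm| = 12°C; the pair is not acceptable.

Forward: A=5 T=5 G=5 C=3 → Tm = 2·10 + 4·8 = 52°C.
Reverse: A=5 T=3 G=4 C=8 → Tm = 2·8 + 4·12 = 64°C.
|ΔTm| = |52 − 64| = 12°C, > 5°C.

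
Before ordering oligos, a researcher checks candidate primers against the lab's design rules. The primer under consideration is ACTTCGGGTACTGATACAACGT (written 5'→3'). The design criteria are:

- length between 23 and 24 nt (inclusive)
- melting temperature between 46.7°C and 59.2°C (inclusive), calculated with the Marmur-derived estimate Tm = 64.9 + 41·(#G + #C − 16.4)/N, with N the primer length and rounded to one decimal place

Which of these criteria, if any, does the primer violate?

Fails: length.

Base counts: A=6, T=6, G=5, C=5 (length 22).
length: length 22, outside 23–24 ✗
Tm: Tm = 64.9 + 41·(10 − 16.4)/22 = 53.0°C ✓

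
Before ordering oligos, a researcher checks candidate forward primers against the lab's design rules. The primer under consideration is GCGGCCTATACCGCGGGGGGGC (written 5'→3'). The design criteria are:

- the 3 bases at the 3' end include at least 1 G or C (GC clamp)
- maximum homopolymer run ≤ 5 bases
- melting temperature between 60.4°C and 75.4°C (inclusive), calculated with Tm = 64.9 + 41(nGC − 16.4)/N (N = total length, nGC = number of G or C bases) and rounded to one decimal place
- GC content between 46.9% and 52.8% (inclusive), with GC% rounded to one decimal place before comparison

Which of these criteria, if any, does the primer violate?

Base counts: A=2, T=2, G=11, C=7 (length 22).
GC clamp: 3' end GGC has 3 G/C ✓
homopolymer run: longest run = 7, exceeds 5 ✗
Tm: Tm = 64.9 + 41·(18 − 16.4)/22 = 67.9°C ✓
GC content: GC 18/22 = 81.8%, outside 46.9–52.8% ✗

Fails: homopolymer run, GC content.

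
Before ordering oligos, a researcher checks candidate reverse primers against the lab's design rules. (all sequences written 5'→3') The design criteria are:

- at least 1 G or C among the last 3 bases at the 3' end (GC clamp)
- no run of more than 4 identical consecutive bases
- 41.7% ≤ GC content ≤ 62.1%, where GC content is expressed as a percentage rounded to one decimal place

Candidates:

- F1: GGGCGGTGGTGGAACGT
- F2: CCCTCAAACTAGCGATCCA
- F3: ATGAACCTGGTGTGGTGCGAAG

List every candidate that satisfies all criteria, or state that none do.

F1 (17 nt, A=2 T=3 G=10 C=2): 3' end CGT has 2 G/C ✓; longest run = 3 ✓; GC 12/17 = 70.6%, outside 41.7–62.1% ✗ — fails.
F2 (19 nt, A=6 T=3 G=2 C=8): 3' end CCA has 2 G/C ✓; longest run = 3 ✓; GC 10/19 = 52.6% ✓ — passes.
F3 (22 nt, A=5 T=5 G=9 C=3): 3' end AAG has 1 G/C ✓; longest run = 2 ✓; GC 12/22 = 54.5% ✓ — passes.

F2 and F3.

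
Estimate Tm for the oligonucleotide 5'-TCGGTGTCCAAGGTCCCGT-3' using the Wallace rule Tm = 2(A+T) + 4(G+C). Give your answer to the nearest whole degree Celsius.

62°C

Base counts: A=2, T=5, G=6, C=6 (length 19).
Tm = 2·(2+5) + 4·(6+6) = 2·7 + 4·12 = 14 + 48 = 62°C.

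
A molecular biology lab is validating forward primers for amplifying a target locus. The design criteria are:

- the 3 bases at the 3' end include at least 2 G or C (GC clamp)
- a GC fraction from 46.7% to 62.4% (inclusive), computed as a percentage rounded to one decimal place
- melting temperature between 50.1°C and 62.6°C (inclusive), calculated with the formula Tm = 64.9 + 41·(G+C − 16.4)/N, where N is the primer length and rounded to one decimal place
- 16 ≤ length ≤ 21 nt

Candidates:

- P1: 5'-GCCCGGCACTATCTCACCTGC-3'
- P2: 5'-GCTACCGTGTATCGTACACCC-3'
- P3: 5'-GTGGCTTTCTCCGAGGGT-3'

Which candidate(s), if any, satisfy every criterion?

P1 (21 nt, A=3 T=4 G=4 C=10): 3' end TGC has 2 G/C ✓; GC 14/21 = 66.7%, outside 46.7–62.4% ✗; Tm = 64.9 + 41·(14 − 16.4)/21 = 60.2°C ✓; length 21 ✓ — fails.
P2 (21 nt, A=4 T=5 G=4 C=8): 3' end CCC has 3 G/C ✓; GC 12/21 = 57.1% ✓; Tm = 64.9 + 41·(12 − 16.4)/21 = 56.3°C ✓; length 21 ✓ — passes.
P3 (18 nt, A=1 T=6 G=7 C=4): 3' end GGT has 2 G/C ✓; GC 11/18 = 61.1% ✓; Tm = 64.9 + 41·(11 − 16.4)/18 = 52.6°C ✓; length 18 ✓ — passes.

P2 and P3.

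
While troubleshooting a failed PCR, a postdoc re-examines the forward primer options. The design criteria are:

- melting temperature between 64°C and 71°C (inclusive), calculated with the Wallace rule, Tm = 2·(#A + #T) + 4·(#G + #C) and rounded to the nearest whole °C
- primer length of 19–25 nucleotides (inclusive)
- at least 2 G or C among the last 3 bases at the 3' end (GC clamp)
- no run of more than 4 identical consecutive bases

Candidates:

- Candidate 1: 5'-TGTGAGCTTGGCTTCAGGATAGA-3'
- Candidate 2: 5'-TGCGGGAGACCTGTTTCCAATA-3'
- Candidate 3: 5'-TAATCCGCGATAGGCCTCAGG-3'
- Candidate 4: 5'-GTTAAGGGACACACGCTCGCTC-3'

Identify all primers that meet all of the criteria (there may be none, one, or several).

Candidate 3 and Candidate 4.

Candidate 1 (23 nt, A=5 T=7 G=8 C=3): Tm = 2·12 + 4·11 = 68°C ✓; length 23 ✓; 3' end AGA has 1 G/C, need ≥2 ✗; longest run = 2 ✓ — fails.
Candidate 2 (22 nt, A=5 T=6 G=6 C=5): Tm = 2·11 + 4·11 = 66°C ✓; length 22 ✓; 3' end ATA has 0 G/C, need ≥2 ✗; longest run = 3 ✓ — fails.
Candidate 3 (21 nt, A=5 T=4 G=6 C=6): Tm = 2·9 + 4·12 = 66°C ✓; length 21 ✓; 3' end AGG has 2 G/C ✓; longest run = 2 ✓ — passes.
Candidate 4 (22 nt, A=5 T=4 G=6 C=7): Tm = 2·9 + 4·13 = 70°C ✓; length 22 ✓; 3' end CTC has 2 G/C ✓; longest run = 3 ✓ — passes.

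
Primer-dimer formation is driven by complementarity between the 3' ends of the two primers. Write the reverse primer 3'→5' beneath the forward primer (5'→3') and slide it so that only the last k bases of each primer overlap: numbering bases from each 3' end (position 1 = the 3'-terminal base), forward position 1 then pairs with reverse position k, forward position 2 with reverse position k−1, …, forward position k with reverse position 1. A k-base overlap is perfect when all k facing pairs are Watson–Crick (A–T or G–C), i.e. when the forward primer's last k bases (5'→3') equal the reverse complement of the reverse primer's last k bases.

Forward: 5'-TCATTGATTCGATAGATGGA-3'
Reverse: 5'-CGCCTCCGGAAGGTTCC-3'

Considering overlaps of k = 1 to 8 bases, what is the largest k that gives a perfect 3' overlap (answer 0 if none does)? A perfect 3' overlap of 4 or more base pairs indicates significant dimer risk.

Longest perfect overlap: 3 complementary base pairs; below the dimer-risk threshold (threshold 4).

Last 8 bases (5'→3') — forward …TAGATGGA, reverse …AAGGTTCC.
Reverse complement of the reverse primer's last 8 bases: GGAACCTT; its first k bases are the reverse complement of the reverse primer's last k bases, so a perfect k-base overlap needs the forward primer's last k bases to equal them.
Comparing (forward last k vs required): k=1: A vs G ✗; k=2: GA vs GG ✗; k=3: GGA vs GGA ✓; k=4: TGGA vs GGAA ✗; k=5: ATGGA vs GGAAC ✗; k=6: GATGGA vs GGAACC ✗; k=7: AGATGGA vs GGAACCT ✗; k=8: TAGATGGA vs GGAACCTT ✗.
Only k = 3 is perfect, so the longest perfect 3' overlap is 3.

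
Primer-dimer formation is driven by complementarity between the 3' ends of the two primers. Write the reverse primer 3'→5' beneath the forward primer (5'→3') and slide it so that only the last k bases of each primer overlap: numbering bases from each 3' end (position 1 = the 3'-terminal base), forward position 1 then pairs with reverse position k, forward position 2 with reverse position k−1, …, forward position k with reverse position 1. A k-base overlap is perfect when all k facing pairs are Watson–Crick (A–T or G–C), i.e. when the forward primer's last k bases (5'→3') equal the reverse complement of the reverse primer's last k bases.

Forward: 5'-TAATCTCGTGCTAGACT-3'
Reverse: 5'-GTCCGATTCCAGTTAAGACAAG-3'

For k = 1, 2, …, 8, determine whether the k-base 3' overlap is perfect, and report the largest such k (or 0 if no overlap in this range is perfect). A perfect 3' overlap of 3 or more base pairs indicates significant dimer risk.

Longest perfect overlap: 2 complementary base pairs; below the dimer-risk threshold (threshold 3).

Last 8 bases (5'→3') — forward …GCTAGACT, reverse …AAGACAAG.
Reverse complement of the reverse primer's last 8 bases: CTTGTCTT; its first k bases are the reverse complement of the reverse primer's last k bases, so a perfect k-base overlap needs the forward primer's last k bases to equal them.
Comparing (forward last k vs required): k=1: T vs C ✗; k=2: CT vs CT ✓; k=3: ACT vs CTT ✗; k=4: GACT vs CTTG ✗; k=5: AGACT vs CTTGT ✗; k=6: TAGACT vs CTTGTC ✗; k=7: CTAGACT vs CTTGTCT ✗; k=8: GCTAGACT vs CTTGTCTT ✗.
Only k = 2 is perfect, so the longest perfect 3' overlap is 2.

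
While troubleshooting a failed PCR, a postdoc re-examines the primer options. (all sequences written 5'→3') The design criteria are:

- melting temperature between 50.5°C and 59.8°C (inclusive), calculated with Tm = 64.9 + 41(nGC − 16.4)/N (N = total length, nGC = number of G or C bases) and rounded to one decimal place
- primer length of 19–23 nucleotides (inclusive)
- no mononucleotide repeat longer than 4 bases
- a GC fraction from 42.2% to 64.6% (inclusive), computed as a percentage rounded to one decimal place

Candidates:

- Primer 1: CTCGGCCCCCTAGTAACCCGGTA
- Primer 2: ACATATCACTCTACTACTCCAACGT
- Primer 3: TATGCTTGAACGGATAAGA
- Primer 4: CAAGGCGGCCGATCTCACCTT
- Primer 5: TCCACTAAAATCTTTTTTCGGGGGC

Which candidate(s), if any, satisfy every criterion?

Primer 4 only.

Primer 1 (23 nt, A=4 T=4 G=5 C=10): Tm = 64.9 + 41·(15 − 16.4)/23 = 62.4°C, outside 50.5–59.8°C ✗; length 23 ✓; longest run = 5, exceeds 4 ✗; GC 15/23 = 65.2%, outside 42.2–64.6% ✗ — fails.
Primer 2 (25 nt, A=8 T=7 G=1 C=9): Tm = 64.9 + 41·(10 − 16.4)/25 = 54.4°C ✓; length 25, outside 19–23 ✗; longest run = 2 ✓; GC 10/25 = 40.0%, outside 42.2–64.6% ✗ — fails.
Primer 3 (19 nt, A=7 T=5 G=5 C=2): Tm = 64.9 + 41·(7 − 16.4)/19 = 44.6°C, outside 50.5–59.8°C ✗; length 19 ✓; longest run = 2 ✓; GC 7/19 = 36.8%, outside 42.2–64.6% ✗ — fails.
Primer 4 (21 nt, A=4 T=4 G=5 C=8): Tm = 64.9 + 41·(13 − 16.4)/21 = 58.3°C ✓; length 21 ✓; longest run = 2 ✓; GC 13/21 = 61.9% ✓ — passes.
Primer 5 (25 nt, A=5 T=9 G=5 C=6): Tm = 64.9 + 41·(11 − 16.4)/25 = 56.0°C ✓; length 25, outside 19–23 ✗; longest run = 6, exceeds 4 ✗; GC 11/25 = 44.0% ✓ — fails.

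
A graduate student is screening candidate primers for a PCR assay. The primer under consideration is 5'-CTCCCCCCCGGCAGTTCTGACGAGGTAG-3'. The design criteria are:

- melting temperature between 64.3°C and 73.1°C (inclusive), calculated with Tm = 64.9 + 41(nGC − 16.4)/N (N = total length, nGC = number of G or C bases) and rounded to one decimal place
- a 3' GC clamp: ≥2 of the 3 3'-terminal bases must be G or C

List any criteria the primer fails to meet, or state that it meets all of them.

Base counts: A=4, T=5, G=8, C=11 (length 28).
Tm: Tm = 64.9 + 41·(19 − 16.4)/28 = 68.7°C ✓
GC clamp: 3' end TAG has 1 G/C, need ≥2 ✗

Fails: GC clamp.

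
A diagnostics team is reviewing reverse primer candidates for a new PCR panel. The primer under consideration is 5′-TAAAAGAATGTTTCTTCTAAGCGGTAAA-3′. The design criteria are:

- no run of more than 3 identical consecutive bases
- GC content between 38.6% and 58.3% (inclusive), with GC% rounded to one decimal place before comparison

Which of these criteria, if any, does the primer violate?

Base counts: A=11, T=9, G=5, C=3 (length 28).
homopolymer run: longest run = 4, exceeds 3 ✗
GC content: GC 8/28 = 28.6%, outside 38.6–58.3% ✗

Fails: homopolymer run, GC content.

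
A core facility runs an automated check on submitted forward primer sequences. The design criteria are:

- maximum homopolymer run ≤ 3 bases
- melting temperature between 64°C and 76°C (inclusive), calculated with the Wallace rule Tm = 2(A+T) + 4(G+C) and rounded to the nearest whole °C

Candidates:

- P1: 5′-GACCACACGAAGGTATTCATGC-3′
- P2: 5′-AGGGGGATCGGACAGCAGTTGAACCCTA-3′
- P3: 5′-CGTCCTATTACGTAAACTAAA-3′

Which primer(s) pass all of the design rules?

P1 only.

P1 (22 nt, A=7 T=4 G=5 C=6): longest run = 2 ✓; Tm = 2·11 + 4·11 = 66°C ✓ — passes.
P2 (28 nt, A=8 T=4 G=10 C=6): longest run = 5, exceeds 3 ✗; Tm = 2·12 + 4·16 = 88°C, outside 64–76°C ✗ — fails.
P3 (21 nt, A=8 T=6 G=2 C=5): longest run = 3 ✓; Tm = 2·14 + 4·7 = 56°C, outside 64–76°C ✗ — fails.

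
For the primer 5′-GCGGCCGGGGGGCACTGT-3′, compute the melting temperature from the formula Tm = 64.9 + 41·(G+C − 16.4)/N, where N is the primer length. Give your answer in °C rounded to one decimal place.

61.7°C

Base counts: A=1, T=2, G=10, C=5; G+C = 15, N = 18.
Tm = 64.9 + 41·(15 − 16.4)/18 = 64.9 + -57.40/18 = 61.7°C.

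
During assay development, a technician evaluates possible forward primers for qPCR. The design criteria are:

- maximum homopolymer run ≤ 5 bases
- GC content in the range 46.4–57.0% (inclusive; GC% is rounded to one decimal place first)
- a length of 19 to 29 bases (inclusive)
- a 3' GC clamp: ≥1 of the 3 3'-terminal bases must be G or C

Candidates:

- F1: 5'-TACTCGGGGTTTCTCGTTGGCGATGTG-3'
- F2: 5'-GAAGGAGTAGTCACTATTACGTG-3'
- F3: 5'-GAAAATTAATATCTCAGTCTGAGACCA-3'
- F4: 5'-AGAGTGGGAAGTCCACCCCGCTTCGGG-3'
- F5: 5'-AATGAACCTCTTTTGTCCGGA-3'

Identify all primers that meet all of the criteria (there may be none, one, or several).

F1 (27 nt, A=2 T=10 G=10 C=5): longest run = 4 ✓; GC 15/27 = 55.6% ✓; length 27 ✓; 3' end GTG has 2 G/C ✓ — passes.
F2 (23 nt, A=7 T=6 G=7 C=3): longest run = 2 ✓; GC 10/23 = 43.5%, outside 46.4–57.0% ✗; length 23 ✓; 3' end GTG has 2 G/C ✓ — fails.
F3 (27 nt, A=11 T=7 G=4 C=5): longest run = 4 ✓; GC 9/27 = 33.3%, outside 46.4–57.0% ✗; length 27 ✓; 3' end CCA has 2 G/C ✓ — fails.
F4 (27 nt, A=5 T=4 G=10 C=8): longest run = 4 ✓; GC 18/27 = 66.7%, outside 46.4–57.0% ✗; length 27 ✓; 3' end GGG has 3 G/C ✓ — fails.
F5 (21 nt, A=5 T=7 G=4 C=5): longest run = 4 ✓; GC 9/21 = 42.9%, outside 46.4–57.0% ✗; length 21 ✓; 3' end GGA has 2 G/C ✓ — fails.

F1 only.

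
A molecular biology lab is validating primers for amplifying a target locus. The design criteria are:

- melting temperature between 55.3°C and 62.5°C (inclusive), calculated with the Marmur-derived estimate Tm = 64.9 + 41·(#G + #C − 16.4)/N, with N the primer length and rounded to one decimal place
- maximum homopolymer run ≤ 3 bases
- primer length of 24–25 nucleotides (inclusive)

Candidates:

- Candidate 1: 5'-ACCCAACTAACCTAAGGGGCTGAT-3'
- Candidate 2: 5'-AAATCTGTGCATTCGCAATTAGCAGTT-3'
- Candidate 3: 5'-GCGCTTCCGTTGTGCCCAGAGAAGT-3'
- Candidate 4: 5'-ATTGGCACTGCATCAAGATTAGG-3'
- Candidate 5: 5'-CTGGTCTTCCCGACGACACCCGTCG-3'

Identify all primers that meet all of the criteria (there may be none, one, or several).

Candidate 1 (24 nt, A=8 T=4 G=5 C=7): Tm = 64.9 + 41·(12 − 16.4)/24 = 57.4°C ✓; longest run = 4, exceeds 3 ✗; length 24 ✓ — fails.
Candidate 2 (27 nt, A=8 T=9 G=5 C=5): Tm = 64.9 + 41·(10 − 16.4)/27 = 55.2°C, outside 55.3–62.5°C ✗; longest run = 3 ✓; length 27, outside 24–25 ✗ — fails.
Candidate 3 (25 nt, A=4 T=6 G=8 C=7): Tm = 64.9 + 41·(15 − 16.4)/25 = 62.6°C, outside 55.3–62.5°C ✗; longest run = 3 ✓; length 25 ✓ — fails.
Candidate 4 (23 nt, A=7 T=6 G=6 C=4): Tm = 64.9 + 41·(10 − 16.4)/23 = 53.5°C, outside 55.3–62.5°C ✗; longest run = 2 ✓; length 23, outside 24–25 ✗ — fails.
Candidate 5 (25 nt, A=3 T=5 G=6 C=11): Tm = 64.9 + 41·(17 − 16.4)/25 = 65.9°C, outside 55.3–62.5°C ✗; longest run = 3 ✓; length 25 ✓ — fails.

None of the candidates satisfy all criteria.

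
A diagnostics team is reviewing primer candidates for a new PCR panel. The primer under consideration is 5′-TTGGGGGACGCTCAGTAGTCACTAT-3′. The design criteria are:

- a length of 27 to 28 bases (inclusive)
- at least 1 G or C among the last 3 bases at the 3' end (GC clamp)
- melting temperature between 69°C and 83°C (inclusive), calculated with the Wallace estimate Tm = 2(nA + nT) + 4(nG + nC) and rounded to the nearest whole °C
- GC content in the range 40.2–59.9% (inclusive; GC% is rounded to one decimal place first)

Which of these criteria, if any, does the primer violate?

Base counts: A=5, T=7, G=8, C=5 (length 25).
length: length 25, outside 27–28 ✗
GC clamp: 3' end TAT has 0 G/C, need ≥1 ✗
Tm: Tm = 2·12 + 4·13 = 76°C ✓
GC content: GC 13/25 = 52.0% ✓

Fails: length, GC clamp.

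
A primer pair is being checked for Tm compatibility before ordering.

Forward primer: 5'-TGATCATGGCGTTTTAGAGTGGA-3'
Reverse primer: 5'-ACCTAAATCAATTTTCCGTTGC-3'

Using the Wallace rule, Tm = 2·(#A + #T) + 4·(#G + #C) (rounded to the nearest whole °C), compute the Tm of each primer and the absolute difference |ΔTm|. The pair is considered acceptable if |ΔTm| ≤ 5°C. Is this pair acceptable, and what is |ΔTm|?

Forward: A=5 T=8 G=8 C=2 → Tm = 2·13 + 4·10 = 66°C.
Reverse: A=6 T=8 G=2 C=6 → Tm = 2·14 + 4·8 = 60°C.
|ΔTm| = |66 − 60| = 6°C, > 5°C.

|ΔTm| = 6°C; the pair is not acceptable.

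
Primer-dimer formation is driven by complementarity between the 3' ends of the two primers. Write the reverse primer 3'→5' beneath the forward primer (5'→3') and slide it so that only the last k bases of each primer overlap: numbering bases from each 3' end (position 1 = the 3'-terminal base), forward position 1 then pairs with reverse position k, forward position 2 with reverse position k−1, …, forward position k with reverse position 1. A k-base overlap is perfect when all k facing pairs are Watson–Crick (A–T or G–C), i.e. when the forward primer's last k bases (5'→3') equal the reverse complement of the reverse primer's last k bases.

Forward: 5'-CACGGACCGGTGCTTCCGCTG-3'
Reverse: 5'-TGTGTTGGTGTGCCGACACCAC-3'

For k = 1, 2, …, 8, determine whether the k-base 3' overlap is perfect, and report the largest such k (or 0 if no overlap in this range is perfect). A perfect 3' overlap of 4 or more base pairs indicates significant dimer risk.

Longest perfect overlap: 1 complementary base pair; below the dimer-risk threshold (threshold 4).

Last 8 bases (5'→3') — forward …TTCCGCTG, reverse …GACACCAC.
Reverse complement of the reverse primer's last 8 bases: GTGGTGTC; its first k bases are the reverse complement of the reverse primer's last k bases, so a perfect k-base overlap needs the forward primer's last k bases to equal them.
Comparing (forward last k vs required): k=1: G vs G ✓; k=2: TG vs GT ✗; k=3: CTG vs GTG ✗; k=4: GCTG vs GTGG ✗; k=5: CGCTG vs GTGGT ✗; k=6: CCGCTG vs GTGGTG ✗; k=7: TCCGCTG vs GTGGTGT ✗; k=8: TTCCGCTG vs GTGGTGTC ✗.
Only k = 1 is perfect, so the longest perfect 3' overlap is 1.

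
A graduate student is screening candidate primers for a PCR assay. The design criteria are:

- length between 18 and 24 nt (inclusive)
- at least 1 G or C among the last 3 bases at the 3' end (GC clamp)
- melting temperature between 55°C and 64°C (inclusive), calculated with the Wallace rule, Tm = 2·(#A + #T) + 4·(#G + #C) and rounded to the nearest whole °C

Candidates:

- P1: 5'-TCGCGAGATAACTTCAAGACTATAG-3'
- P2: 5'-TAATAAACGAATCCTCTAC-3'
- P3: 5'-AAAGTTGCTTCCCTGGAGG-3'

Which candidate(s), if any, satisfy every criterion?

P1 (25 nt, A=9 T=6 G=5 C=5): length 25, outside 18–24 ✗; 3' end TAG has 1 G/C ✓; Tm = 2·15 + 4·10 = 70°C, outside 55–64°C ✗ — fails.
P2 (19 nt, A=8 T=5 G=1 C=5): length 19 ✓; 3' end TAC has 1 G/C ✓; Tm = 2·13 + 4·6 = 50°C, outside 55–64°C ✗ — fails.
P3 (19 nt, A=4 T=5 G=6 C=4): length 19 ✓; 3' end AGG has 2 G/C ✓; Tm = 2·9 + 4·10 = 58°C ✓ — passes.

P3 only.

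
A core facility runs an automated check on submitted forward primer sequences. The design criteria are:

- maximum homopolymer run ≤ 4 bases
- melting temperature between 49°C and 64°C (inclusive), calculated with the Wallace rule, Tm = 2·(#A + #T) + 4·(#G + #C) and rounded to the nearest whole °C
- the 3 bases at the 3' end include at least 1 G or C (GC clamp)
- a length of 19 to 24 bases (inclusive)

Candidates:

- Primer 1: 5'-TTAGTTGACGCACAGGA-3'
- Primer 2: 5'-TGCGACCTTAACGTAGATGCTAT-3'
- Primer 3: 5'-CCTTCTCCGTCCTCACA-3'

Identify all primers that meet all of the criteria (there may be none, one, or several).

Primer 1 (17 nt, A=5 T=4 G=5 C=3): longest run = 2 ✓; Tm = 2·9 + 4·8 = 50°C ✓; 3' end GGA has 2 G/C ✓; length 17, outside 19–24 ✗ — fails.
Primer 2 (23 nt, A=6 T=7 G=5 C=5): longest run = 2 ✓; Tm = 2·13 + 4·10 = 66°C, outside 49–64°C ✗; 3' end TAT has 0 G/C, need ≥1 ✗; length 23 ✓ — fails.
Primer 3 (17 nt, A=2 T=5 G=1 C=9): longest run = 2 ✓; Tm = 2·7 + 4·10 = 54°C ✓; 3' end ACA has 1 G/C ✓; length 17, outside 19–24 ✗ — fails.

None of the candidates satisfy all criteria.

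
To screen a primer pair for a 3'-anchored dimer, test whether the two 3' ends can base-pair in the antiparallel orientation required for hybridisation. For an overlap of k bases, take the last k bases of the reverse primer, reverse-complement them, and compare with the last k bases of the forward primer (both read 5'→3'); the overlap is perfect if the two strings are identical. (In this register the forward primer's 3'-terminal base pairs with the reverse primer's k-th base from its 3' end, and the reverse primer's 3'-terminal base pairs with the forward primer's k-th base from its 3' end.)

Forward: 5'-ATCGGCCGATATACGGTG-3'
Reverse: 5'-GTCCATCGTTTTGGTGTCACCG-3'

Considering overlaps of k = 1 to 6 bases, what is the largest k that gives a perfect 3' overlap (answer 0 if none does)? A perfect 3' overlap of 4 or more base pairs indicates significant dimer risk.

Last 6 bases (5'→3') — forward …ACGGTG, reverse …TCACCG.
Reverse complement of the reverse primer's last 6 bases: CGGTGA; its first k bases are the reverse complement of the reverse primer's last k bases, so a perfect k-base overlap needs the forward primer's last k bases to equal them.
Comparing (forward last k vs required): k=1: G vs C ✗; k=2: TG vs CG ✗; k=3: GTG vs CGG ✗; k=4: GGTG vs CGGT ✗; k=5: CGGTG vs CGGTG ✓; k=6: ACGGTG vs CGGTGA ✗.
Only k = 5 is perfect, so the longest perfect 3' overlap is 5.

Longest perfect overlap: 5 complementary base pairs; significant dimer risk (threshold 4).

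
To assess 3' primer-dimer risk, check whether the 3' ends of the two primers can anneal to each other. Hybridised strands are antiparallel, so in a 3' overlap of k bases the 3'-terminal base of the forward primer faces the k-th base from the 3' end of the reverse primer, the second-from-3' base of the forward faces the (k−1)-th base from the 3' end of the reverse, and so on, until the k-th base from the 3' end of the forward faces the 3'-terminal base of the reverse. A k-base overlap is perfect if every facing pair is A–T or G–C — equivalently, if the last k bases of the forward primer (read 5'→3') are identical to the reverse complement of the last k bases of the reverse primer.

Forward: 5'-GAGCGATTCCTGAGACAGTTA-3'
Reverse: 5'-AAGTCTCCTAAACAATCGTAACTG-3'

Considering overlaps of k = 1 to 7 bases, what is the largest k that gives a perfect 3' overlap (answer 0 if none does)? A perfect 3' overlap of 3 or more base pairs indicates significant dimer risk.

Last 7 bases (5'→3') — forward …ACAGTTA, reverse …GTAACTG.
Reverse complement of the reverse primer's last 7 bases: CAGTTAC; its first k bases are the reverse complement of the reverse primer's last k bases, so a perfect k-base overlap needs the forward primer's last k bases to equal them.
Comparing (forward last k vs required): k=1: A vs C ✗; k=2: TA vs CA ✗; k=3: TTA vs CAG ✗; k=4: GTTA vs CAGT ✗; k=5: AGTTA vs CAGTT ✗; k=6: CAGTTA vs CAGTTA ✓; k=7: ACAGTTA vs CAGTTAC ✗.
Only k = 6 is perfect, so the longest perfect 3' overlap is 6.

Longest perfect overlap: 6 complementary base pairs; significant dimer risk (threshold 3).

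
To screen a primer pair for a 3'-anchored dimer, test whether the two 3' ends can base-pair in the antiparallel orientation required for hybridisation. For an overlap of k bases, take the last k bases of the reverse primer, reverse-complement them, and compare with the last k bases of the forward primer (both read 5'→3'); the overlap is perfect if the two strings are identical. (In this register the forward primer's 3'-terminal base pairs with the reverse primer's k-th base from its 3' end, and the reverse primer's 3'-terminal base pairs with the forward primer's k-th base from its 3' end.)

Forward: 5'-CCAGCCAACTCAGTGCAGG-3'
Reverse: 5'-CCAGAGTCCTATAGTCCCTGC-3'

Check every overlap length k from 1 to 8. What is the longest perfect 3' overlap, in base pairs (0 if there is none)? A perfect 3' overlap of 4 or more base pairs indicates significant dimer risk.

Last 8 bases (5'→3') — forward …AGTGCAGG, reverse …GTCCCTGC.
Reverse complement of the reverse primer's last 8 bases: GCAGGGAC; its first k bases are the reverse complement of the reverse primer's last k bases, so a perfect k-base overlap needs the forward primer's last k bases to equal them.
Comparing (forward last k vs required): k=1: G vs G ✓; k=2: GG vs GC ✗; k=3: AGG vs GCA ✗; k=4: CAGG vs GCAG ✗; k=5: GCAGG vs GCAGG ✓; k=6: TGCAGG vs GCAGGG ✗; k=7: GTGCAGG vs GCAGGGA ✗; k=8: AGTGCAGG vs GCAGGGAC ✗.
Perfect overlaps at k = 1, 5; the largest is 5.

Longest perfect overlap: 5 complementary base pairs; significant dimer risk (threshold 4).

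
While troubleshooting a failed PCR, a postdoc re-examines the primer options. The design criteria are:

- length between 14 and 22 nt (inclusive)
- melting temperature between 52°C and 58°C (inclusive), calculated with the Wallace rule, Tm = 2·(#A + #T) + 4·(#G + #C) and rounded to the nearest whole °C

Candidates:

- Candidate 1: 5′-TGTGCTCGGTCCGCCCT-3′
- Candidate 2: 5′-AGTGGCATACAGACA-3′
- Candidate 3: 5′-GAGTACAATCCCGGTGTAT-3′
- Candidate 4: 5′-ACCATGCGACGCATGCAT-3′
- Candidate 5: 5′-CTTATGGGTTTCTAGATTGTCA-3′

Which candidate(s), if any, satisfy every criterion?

Candidate 1, Candidate 3 and Candidate 4.

Candidate 1 (17 nt, A=0 T=5 G=5 C=7): length 17 ✓; Tm = 2·5 + 4·12 = 58°C ✓ — passes.
Candidate 2 (15 nt, A=6 T=2 G=4 C=3): length 15 ✓; Tm = 2·8 + 4·7 = 44°C, outside 52–58°C ✗ — fails.
Candidate 3 (19 nt, A=5 T=5 G=5 C=4): length 19 ✓; Tm = 2·10 + 4·9 = 56°C ✓ — passes.
Candidate 4 (18 nt, A=5 T=3 G=4 C=6): length 18 ✓; Tm = 2·8 + 4·10 = 56°C ✓ — passes.
Candidate 5 (22 nt, A=4 T=10 G=5 C=3): length 22 ✓; Tm = 2·14 + 4·8 = 60°C, outside 52–58°C ✗ — fails.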